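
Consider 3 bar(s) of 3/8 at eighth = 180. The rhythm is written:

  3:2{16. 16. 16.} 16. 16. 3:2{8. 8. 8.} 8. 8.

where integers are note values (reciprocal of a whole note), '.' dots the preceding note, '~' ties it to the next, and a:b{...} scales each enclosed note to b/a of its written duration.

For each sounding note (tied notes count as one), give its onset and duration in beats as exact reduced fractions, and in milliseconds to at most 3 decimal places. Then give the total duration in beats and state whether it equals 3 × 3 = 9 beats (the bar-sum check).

1) 0.0ms=0b +166.667ms=1/2b
2) 166.667ms=1/2b +166.667ms=1/2b
3) 333.333ms=1b +166.667ms=1/2b
4) 500.0ms=3/2b +250.0ms=3/4b
5) 750.0ms=9/4b +250.0ms=3/4b
6) 1000.0ms=3b +333.333ms=1b
7) 1333.333ms=4b +333.333ms=1b
8) 1666.667ms=5b +333.333ms=1b
9) 2000.0ms=6b +500.0ms=3/2b
10) 2500.0ms=15/2b +500.0ms=3/2b
Σ=9b of 9 (180bpm 3/8) — PASS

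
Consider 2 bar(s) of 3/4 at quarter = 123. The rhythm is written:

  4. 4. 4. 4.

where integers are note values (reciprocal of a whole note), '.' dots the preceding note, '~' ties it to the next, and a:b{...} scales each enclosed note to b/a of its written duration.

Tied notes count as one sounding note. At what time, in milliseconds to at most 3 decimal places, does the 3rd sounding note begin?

note 3 onset = 3b = 1463.415ms

1. 0.0ms @ 0 + 731.707ms (3/2)
2. 731.707ms @ 3/2 + 731.707ms (3/2)
3. 1463.415ms @ 3 + 731.707ms (3/2)
4. 2195.122ms @ 9/2 + 731.707ms (3/2)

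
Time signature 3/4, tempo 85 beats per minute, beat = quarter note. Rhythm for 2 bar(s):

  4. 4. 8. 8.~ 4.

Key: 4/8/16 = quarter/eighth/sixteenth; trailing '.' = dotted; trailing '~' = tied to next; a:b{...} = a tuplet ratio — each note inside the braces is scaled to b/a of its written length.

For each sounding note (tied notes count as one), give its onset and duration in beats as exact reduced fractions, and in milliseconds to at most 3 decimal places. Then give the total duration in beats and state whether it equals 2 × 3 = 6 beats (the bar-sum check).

1) 0.0ms=0b +1058.824ms=3/2b
2) 1058.824ms=3/2b +1058.824ms=3/2b
3) 2117.647ms=3b +529.412ms=3/4b
4) 2647.059ms=15/4b +1588.235ms=9/4b
Σ=6b of 6 (85bpm 3/4) — PASS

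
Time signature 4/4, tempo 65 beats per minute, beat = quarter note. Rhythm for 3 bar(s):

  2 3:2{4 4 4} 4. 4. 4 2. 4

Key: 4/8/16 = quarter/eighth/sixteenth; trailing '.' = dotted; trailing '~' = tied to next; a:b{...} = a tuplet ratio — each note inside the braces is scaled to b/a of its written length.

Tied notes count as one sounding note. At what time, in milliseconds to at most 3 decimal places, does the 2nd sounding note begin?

1. 0.0ms @ 0 + 1846.154ms (2)
2. 1846.154ms @ 2 + 615.385ms (2/3)
3. 2461.538ms @ 8/3 + 615.385ms (2/3)
4. 3076.923ms @ 10/3 + 615.385ms (2/3)
5. 3692.308ms @ 4 + 1384.615ms (3/2)
6. 5076.923ms @ 11/2 + 1384.615ms (3/2)
7. 6461.538ms @ 7 + 923.077ms (1)
8. 7384.615ms @ 8 + 2769.231ms (3)
9. 10153.846ms @ 11 + 923.077ms (1)

note 2 onset = 2b = 1846.154ms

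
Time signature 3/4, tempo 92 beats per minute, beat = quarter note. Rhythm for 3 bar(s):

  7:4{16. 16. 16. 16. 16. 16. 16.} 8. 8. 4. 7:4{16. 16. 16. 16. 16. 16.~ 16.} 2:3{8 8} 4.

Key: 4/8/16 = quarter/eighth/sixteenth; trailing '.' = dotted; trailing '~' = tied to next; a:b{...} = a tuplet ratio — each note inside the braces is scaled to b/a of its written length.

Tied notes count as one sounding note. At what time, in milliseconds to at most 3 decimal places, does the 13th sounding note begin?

1. 0.0ms @ 0 + 139.752ms (3/14)
2. 139.752ms @ 3/14 + 139.752ms (3/14)
3. 279.503ms @ 3/7 + 139.752ms (3/14)
4. 419.255ms @ 9/14 + 139.752ms (3/14)
5. 559.006ms @ 6/7 + 139.752ms (3/14)
6. 698.758ms @ 15/14 + 139.752ms (3/14)
7. 838.509ms @ 9/7 + 139.752ms (3/14)
8. 978.261ms @ 3/2 + 489.13ms (3/4)
9. 1467.391ms @ 9/4 + 489.13ms (3/4)
10. 1956.522ms @ 3 + 978.261ms (3/2)
11. 2934.783ms @ 9/2 + 139.752ms (3/14)
12. 3074.534ms @ 33/7 + 139.752ms (3/14)
13. 3214.286ms @ 69/14 + 139.752ms (3/14)
14. 3354.037ms @ 36/7 + 139.752ms (3/14)
15. 3493.789ms @ 75/14 + 139.752ms (3/14)
16. 3633.54ms @ 39/7 + 279.503ms (3/7)
17. 3913.043ms @ 6 + 489.13ms (3/4)
18. 4402.174ms @ 27/4 + 489.13ms (3/4)
19. 4891.304ms @ 15/2 + 978.261ms (3/2)

note 13 onset = 69/14b = 3214.286ms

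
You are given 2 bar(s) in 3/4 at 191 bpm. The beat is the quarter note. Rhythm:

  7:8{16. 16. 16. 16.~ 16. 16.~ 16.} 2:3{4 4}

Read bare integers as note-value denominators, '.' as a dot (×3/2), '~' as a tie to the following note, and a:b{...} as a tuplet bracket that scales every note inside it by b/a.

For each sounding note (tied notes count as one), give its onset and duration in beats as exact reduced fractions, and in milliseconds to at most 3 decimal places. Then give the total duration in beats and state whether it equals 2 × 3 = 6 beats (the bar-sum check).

1) 0.0ms=0b +134.63ms=3/7b
2) 134.63ms=3/7b +134.63ms=3/7b
3) 269.26ms=6/7b +134.63ms=3/7b
4) 403.889ms=9/7b +269.26ms=6/7b
5) 673.149ms=15/7b +269.26ms=6/7b
6) 942.408ms=3b +471.204ms=3/2b
7) 1413.613ms=9/2b +471.204ms=3/2b
Σ=6b of 6 (191bpm 3/4) — PASS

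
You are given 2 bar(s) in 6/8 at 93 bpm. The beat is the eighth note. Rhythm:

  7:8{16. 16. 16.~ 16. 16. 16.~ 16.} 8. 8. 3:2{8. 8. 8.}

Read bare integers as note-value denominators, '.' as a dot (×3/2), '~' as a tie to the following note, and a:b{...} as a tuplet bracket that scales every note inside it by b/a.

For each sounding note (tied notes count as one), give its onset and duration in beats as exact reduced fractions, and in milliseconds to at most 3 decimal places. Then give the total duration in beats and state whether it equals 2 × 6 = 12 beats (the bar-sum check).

1) 0.0ms=0b +552.995ms=6/7b
2) 552.995ms=6/7b +552.995ms=6/7b
3) 1105.991ms=12/7b +1105.991ms=12/7b
4) 2211.982ms=24/7b +552.995ms=6/7b
5) 2764.977ms=30/7b +1105.991ms=12/7b
6) 3870.968ms=6b +967.742ms=3/2b
7) 4838.71ms=15/2b +967.742ms=3/2b
8) 5806.452ms=9b +645.161ms=1b
9) 6451.613ms=10b +645.161ms=1b
10) 7096.774ms=11b +645.161ms=1b
Σ=12b of 12 (93bpm 6/8) — PASS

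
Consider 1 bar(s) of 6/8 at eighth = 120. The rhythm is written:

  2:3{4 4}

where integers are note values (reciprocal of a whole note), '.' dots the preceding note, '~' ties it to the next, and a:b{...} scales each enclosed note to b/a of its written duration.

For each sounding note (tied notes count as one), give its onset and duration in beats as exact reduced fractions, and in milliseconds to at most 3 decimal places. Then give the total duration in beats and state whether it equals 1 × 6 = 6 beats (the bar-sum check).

1) 0.0ms=0b +1500.0ms=3b
2) 1500.0ms=3b +1500.0ms=3b
Σ=6b of 6 (120bpm 6/8) — PASS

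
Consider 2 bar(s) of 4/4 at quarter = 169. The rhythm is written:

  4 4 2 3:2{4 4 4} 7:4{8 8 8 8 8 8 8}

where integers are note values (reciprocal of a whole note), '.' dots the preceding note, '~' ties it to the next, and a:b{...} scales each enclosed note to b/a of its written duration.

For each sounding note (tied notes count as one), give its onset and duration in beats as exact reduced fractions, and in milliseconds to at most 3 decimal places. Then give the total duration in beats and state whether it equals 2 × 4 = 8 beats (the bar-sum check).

1) 0.0ms=0b +355.03ms=1b
2) 355.03ms=1b +355.03ms=1b
3) 710.059ms=2b +710.059ms=2b
4) 1420.118ms=4b +236.686ms=2/3b
5) 1656.805ms=14/3b +236.686ms=2/3b
6) 1893.491ms=16/3b +236.686ms=2/3b
7) 2130.178ms=6b +101.437ms=2/7b
8) 2231.615ms=44/7b +101.437ms=2/7b
9) 2333.052ms=46/7b +101.437ms=2/7b
10) 2434.489ms=48/7b +101.437ms=2/7b
11) 2535.926ms=50/7b +101.437ms=2/7b
12) 2637.363ms=52/7b +101.437ms=2/7b
13) 2738.8ms=54/7b +101.437ms=2/7b
Σ=8b of 8 (169bpm 4/4) — PASS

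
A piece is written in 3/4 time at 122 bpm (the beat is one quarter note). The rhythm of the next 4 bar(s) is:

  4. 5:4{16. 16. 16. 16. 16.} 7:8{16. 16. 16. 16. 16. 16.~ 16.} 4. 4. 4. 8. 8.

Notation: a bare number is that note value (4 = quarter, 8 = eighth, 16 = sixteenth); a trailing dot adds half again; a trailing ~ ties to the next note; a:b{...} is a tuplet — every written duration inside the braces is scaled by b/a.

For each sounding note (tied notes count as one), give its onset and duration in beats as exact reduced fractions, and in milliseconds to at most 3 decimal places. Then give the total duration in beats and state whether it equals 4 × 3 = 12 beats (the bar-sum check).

1) 0.0ms=0b +737.705ms=3/2b
2) 737.705ms=3/2b +147.541ms=3/10b
3) 885.246ms=9/5b +147.541ms=3/10b
4) 1032.787ms=21/10b +147.541ms=3/10b
5) 1180.328ms=12/5b +147.541ms=3/10b
6) 1327.869ms=27/10b +147.541ms=3/10b
7) 1475.41ms=3b +210.773ms=3/7b
8) 1686.183ms=24/7b +210.773ms=3/7b
9) 1896.956ms=27/7b +210.773ms=3/7b
10) 2107.728ms=30/7b +210.773ms=3/7b
11) 2318.501ms=33/7b +210.773ms=3/7b
12) 2529.274ms=36/7b +421.546ms=6/7b
13) 2950.82ms=6b +737.705ms=3/2b
14) 3688.525ms=15/2b +737.705ms=3/2b
15) 4426.23ms=9b +737.705ms=3/2b
16) 5163.934ms=21/2b +368.852ms=3/4b
17) 5532.787ms=45/4b +368.852ms=3/4b
Σ=12b of 12 (122bpm 3/4) — PASS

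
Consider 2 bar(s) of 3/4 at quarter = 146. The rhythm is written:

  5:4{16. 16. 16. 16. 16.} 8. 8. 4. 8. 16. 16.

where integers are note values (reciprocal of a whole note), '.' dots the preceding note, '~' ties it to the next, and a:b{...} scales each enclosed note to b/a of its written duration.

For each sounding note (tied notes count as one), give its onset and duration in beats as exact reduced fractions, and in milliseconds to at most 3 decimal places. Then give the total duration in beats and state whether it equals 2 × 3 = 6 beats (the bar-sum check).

1) 0.0ms=0b +123.288ms=3/10b
2) 123.288ms=3/10b +123.288ms=3/10b
3) 246.575ms=3/5b +123.288ms=3/10b
4) 369.863ms=9/10b +123.288ms=3/10b
5) 493.151ms=6/5b +123.288ms=3/10b
6) 616.438ms=3/2b +308.219ms=3/4b
7) 924.658ms=9/4b +308.219ms=3/4b
8) 1232.877ms=3b +616.438ms=3/2b
9) 1849.315ms=9/2b +308.219ms=3/4b
10) 2157.534ms=21/4b +154.11ms=3/8b
11) 2311.644ms=45/8b +154.11ms=3/8b
Σ=6b of 6 (146bpm 3/4) — PASS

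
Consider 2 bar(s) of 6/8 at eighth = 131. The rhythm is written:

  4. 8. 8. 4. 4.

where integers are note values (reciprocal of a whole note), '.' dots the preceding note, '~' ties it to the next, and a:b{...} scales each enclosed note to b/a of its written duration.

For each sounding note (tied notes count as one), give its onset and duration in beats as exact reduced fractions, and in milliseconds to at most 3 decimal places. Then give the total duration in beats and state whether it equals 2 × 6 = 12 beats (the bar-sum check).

1) 0.0ms=0b +1374.046ms=3b
2) 1374.046ms=3b +687.023ms=3/2b
3) 2061.069ms=9/2b +687.023ms=3/2b
4) 2748.092ms=6b +1374.046ms=3b
5) 4122.137ms=9b +1374.046ms=3b
Σ=12b of 12 (131bpm 6/8) — PASS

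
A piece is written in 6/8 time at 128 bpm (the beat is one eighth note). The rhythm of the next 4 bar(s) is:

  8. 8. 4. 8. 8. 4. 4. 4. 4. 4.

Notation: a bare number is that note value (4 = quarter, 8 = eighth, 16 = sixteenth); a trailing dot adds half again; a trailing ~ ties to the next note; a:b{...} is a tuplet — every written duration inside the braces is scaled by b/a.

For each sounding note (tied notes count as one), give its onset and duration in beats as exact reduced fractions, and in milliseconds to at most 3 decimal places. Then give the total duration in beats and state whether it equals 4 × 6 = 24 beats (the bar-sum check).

1) 0.0ms=0b +703.125ms=3/2b
2) 703.125ms=3/2b +703.125ms=3/2b
3) 1406.25ms=3b +1406.25ms=3b
4) 2812.5ms=6b +703.125ms=3/2b
5) 3515.625ms=15/2b +703.125ms=3/2b
6) 4218.75ms=9b +1406.25ms=3b
7) 5625.0ms=12b +1406.25ms=3b
8) 7031.25ms=15b +1406.25ms=3b
9) 8437.5ms=18b +1406.25ms=3b
10) 9843.75ms=21b +1406.25ms=3b
Σ=24b of 24 (128bpm 6/8) — PASS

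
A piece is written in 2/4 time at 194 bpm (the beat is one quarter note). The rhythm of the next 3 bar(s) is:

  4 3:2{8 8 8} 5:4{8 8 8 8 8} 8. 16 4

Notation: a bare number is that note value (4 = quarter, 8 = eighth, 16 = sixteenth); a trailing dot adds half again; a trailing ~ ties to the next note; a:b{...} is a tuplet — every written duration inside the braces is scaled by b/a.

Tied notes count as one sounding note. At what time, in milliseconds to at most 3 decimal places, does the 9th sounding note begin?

note 9 onset = 18/5b = 1113.402ms

1. 0.0ms @ 0 + 309.278ms (1)
2. 309.278ms @ 1 + 103.093ms (1/3)
3. 412.371ms @ 4/3 + 103.093ms (1/3)
4. 515.464ms @ 5/3 + 103.093ms (1/3)
5. 618.557ms @ 2 + 123.711ms (2/5)
6. 742.268ms @ 12/5 + 123.711ms (2/5)
7. 865.979ms @ 14/5 + 123.711ms (2/5)
8. 989.691ms @ 16/5 + 123.711ms (2/5)
9. 1113.402ms @ 18/5 + 123.711ms (2/5)
10. 1237.113ms @ 4 + 231.959ms (3/4)
11. 1469.072ms @ 19/4 + 77.32ms (1/4)
12. 1546.392ms @ 5 + 309.278ms (1)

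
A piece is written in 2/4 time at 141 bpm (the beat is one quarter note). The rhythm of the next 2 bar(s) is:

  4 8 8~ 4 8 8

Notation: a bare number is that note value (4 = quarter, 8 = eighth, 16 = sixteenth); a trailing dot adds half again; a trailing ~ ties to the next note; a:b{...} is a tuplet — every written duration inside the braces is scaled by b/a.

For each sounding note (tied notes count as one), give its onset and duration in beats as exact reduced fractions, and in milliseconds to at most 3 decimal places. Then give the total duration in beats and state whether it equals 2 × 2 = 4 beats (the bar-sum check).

1) 0.0ms=0b +425.532ms=1b
2) 425.532ms=1b +212.766ms=1/2b
3) 638.298ms=3/2b +638.298ms=3/2b
4) 1276.596ms=3b +212.766ms=1/2b
5) 1489.362ms=7/2b +212.766ms=1/2b
Σ=4b of 4 (141bpm 2/4) — PASS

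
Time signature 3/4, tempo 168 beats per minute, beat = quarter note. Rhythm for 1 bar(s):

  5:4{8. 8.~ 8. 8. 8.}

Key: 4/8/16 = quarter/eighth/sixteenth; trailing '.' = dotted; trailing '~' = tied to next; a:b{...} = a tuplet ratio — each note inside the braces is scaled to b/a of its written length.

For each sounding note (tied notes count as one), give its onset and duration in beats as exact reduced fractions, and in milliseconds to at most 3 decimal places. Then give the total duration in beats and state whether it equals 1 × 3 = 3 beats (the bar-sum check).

1) 0.0ms=0b +214.286ms=3/5b
2) 214.286ms=3/5b +428.571ms=6/5b
3) 642.857ms=9/5b +214.286ms=3/5b
4) 857.143ms=12/5b +214.286ms=3/5b
Σ=3b of 3 (168bpm 3/4) — PASS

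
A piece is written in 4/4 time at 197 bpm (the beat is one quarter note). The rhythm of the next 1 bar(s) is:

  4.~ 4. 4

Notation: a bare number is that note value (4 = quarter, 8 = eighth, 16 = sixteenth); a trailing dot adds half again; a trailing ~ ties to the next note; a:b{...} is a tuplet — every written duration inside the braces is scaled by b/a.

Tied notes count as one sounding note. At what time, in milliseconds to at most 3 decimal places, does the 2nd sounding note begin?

1. 0.0ms @ 0 + 913.706ms (3)
2. 913.706ms @ 3 + 304.569ms (1)

note 2 onset = 3b = 913.706ms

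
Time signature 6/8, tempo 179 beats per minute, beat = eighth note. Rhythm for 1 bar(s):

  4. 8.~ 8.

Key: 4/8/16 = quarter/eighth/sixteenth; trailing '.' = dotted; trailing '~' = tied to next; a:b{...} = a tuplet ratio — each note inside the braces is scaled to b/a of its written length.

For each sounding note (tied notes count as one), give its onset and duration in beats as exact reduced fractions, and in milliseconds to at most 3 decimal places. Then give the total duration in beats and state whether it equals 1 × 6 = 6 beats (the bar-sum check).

1) 0.0ms=0b +1005.587ms=3b
2) 1005.587ms=3b +1005.587ms=3b
Σ=6b of 6 (179bpm 6/8) — PASS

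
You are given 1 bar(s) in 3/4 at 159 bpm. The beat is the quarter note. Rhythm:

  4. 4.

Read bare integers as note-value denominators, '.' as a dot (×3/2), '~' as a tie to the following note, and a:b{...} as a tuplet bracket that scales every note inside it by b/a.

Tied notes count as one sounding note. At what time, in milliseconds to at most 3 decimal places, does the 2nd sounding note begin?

1. 0.0ms @ 0 + 566.038ms (3/2)
2. 566.038ms @ 3/2 + 566.038ms (3/2)

note 2 onset = 3/2b = 566.038ms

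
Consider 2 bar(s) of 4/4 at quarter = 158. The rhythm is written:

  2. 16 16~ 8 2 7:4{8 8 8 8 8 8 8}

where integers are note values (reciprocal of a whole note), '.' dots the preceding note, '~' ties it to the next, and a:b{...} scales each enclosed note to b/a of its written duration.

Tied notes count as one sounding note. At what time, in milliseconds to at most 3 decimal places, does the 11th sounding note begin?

note 11 onset = 54/7b = 2929.476ms

1. 0.0ms @ 0 + 1139.241ms (3)
2. 1139.241ms @ 3 + 94.937ms (1/4)
3. 1234.177ms @ 13/4 + 284.81ms (3/4)
4. 1518.987ms @ 4 + 759.494ms (2)
5. 2278.481ms @ 6 + 108.499ms (2/7)
6. 2386.98ms @ 44/7 + 108.499ms (2/7)
7. 2495.479ms @ 46/7 + 108.499ms (2/7)
8. 2603.978ms @ 48/7 + 108.499ms (2/7)
9. 2712.477ms @ 50/7 + 108.499ms (2/7)
10. 2820.976ms @ 52/7 + 108.499ms (2/7)
11. 2929.476ms @ 54/7 + 108.499ms (2/7)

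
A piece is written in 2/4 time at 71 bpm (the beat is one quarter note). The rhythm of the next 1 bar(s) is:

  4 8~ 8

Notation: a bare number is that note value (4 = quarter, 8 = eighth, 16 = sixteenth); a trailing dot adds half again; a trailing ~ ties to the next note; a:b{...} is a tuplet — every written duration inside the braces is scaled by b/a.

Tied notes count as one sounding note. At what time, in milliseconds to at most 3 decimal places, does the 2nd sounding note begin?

note 2 onset = 1b = 845.07ms

1. 0.0ms @ 0 + 845.07ms (1)
2. 845.07ms @ 1 + 845.07ms (1)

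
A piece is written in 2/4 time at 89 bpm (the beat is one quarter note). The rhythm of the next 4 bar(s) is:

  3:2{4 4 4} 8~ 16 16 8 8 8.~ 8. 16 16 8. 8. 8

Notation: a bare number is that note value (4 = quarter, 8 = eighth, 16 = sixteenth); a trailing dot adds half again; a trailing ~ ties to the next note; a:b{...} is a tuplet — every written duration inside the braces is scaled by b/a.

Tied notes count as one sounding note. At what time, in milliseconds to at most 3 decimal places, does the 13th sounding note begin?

1. 0.0ms @ 0 + 449.438ms (2/3)
2. 449.438ms @ 2/3 + 449.438ms (2/3)
3. 898.876ms @ 4/3 + 449.438ms (2/3)
4. 1348.315ms @ 2 + 505.618ms (3/4)
5. 1853.933ms @ 11/4 + 168.539ms (1/4)
6. 2022.472ms @ 3 + 337.079ms (1/2)
7. 2359.551ms @ 7/2 + 337.079ms (1/2)
8. 2696.629ms @ 4 + 1011.236ms (3/2)
9. 3707.865ms @ 11/2 + 168.539ms (1/4)
10. 3876.404ms @ 23/4 + 168.539ms (1/4)
11. 4044.944ms @ 6 + 505.618ms (3/4)
12. 4550.562ms @ 27/4 + 505.618ms (3/4)
13. 5056.18ms @ 15/2 + 337.079ms (1/2)

note 13 onset = 15/2b = 5056.18ms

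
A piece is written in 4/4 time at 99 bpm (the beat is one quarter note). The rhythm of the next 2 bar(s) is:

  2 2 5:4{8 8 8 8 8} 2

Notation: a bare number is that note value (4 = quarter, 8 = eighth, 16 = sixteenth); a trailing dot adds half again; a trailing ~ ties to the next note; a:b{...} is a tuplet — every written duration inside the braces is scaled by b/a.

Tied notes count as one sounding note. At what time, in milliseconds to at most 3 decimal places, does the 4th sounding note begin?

note 4 onset = 22/5b = 2666.667ms

1. 0.0ms @ 0 + 1212.121ms (2)
2. 1212.121ms @ 2 + 1212.121ms (2)
3. 2424.242ms @ 4 + 242.424ms (2/5)
4. 2666.667ms @ 22/5 + 242.424ms (2/5)
5. 2909.091ms @ 24/5 + 242.424ms (2/5)
6. 3151.515ms @ 26/5 + 242.424ms (2/5)
7. 3393.939ms @ 28/5 + 242.424ms (2/5)
8. 3636.364ms @ 6 + 1212.121ms (2)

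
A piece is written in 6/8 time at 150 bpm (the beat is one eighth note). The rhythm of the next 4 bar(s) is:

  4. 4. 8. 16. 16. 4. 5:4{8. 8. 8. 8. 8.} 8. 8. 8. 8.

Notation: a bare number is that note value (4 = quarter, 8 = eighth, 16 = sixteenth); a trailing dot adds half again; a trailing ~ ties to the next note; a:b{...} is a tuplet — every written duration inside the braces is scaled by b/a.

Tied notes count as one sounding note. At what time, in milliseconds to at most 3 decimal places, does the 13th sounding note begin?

note 13 onset = 39/2b = 7800.0ms

1. 0.0ms @ 0 + 1200.0ms (3)
2. 1200.0ms @ 3 + 1200.0ms (3)
3. 2400.0ms @ 6 + 600.0ms (3/2)
4. 3000.0ms @ 15/2 + 300.0ms (3/4)
5. 3300.0ms @ 33/4 + 300.0ms (3/4)
6. 3600.0ms @ 9 + 1200.0ms (3)
7. 4800.0ms @ 12 + 480.0ms (6/5)
8. 5280.0ms @ 66/5 + 480.0ms (6/5)
9. 5760.0ms @ 72/5 + 480.0ms (6/5)
10. 6240.0ms @ 78/5 + 480.0ms (6/5)
11. 6720.0ms @ 84/5 + 480.0ms (6/5)
12. 7200.0ms @ 18 + 600.0ms (3/2)
13. 7800.0ms @ 39/2 + 600.0ms (3/2)
14. 8400.0ms @ 21 + 600.0ms (3/2)
15. 9000.0ms @ 45/2 + 600.0ms (3/2)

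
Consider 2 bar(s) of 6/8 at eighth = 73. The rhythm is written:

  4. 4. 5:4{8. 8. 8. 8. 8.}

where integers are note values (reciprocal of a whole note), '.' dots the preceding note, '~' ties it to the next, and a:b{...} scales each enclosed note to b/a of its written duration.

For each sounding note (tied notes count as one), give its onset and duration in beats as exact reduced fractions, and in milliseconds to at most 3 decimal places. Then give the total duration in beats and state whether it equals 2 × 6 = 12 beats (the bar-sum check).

1) 0.0ms=0b +2465.753ms=3b
2) 2465.753ms=3b +2465.753ms=3b
3) 4931.507ms=6b +986.301ms=6/5b
4) 5917.808ms=36/5b +986.301ms=6/5b
5) 6904.11ms=42/5b +986.301ms=6/5b
6) 7890.411ms=48/5b +986.301ms=6/5b
7) 8876.712ms=54/5b +986.301ms=6/5b
Σ=12b of 12 (73bpm 6/8) — PASS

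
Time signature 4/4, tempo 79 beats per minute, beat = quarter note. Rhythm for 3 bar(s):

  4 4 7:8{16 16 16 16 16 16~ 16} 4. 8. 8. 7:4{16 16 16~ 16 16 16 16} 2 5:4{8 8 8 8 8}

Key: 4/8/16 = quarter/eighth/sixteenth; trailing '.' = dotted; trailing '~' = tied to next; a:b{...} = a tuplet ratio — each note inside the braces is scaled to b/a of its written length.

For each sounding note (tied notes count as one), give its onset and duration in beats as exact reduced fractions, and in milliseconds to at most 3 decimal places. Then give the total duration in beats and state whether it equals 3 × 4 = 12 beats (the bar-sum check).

1) 0.0ms=0b +759.494ms=1b
2) 759.494ms=1b +759.494ms=1b
3) 1518.987ms=2b +216.998ms=2/7b
4) 1735.986ms=16/7b +216.998ms=2/7b
5) 1952.984ms=18/7b +216.998ms=2/7b
6) 2169.982ms=20/7b +216.998ms=2/7b
7) 2386.98ms=22/7b +216.998ms=2/7b
8) 2603.978ms=24/7b +433.996ms=4/7b
9) 3037.975ms=4b +1139.241ms=3/2b
10) 4177.215ms=11/2b +569.62ms=3/4b
11) 4746.835ms=25/4b +569.62ms=3/4b
12) 5316.456ms=7b +108.499ms=1/7b
13) 5424.955ms=50/7b +108.499ms=1/7b
14) 5533.454ms=51/7b +216.998ms=2/7b
15) 5750.452ms=53/7b +108.499ms=1/7b
16) 5858.951ms=54/7b +108.499ms=1/7b
17) 5967.45ms=55/7b +108.499ms=1/7b
18) 6075.949ms=8b +1518.987ms=2b
19) 7594.937ms=10b +303.797ms=2/5b
20) 7898.734ms=52/5b +303.797ms=2/5b
21) 8202.532ms=54/5b +303.797ms=2/5b
22) 8506.329ms=56/5b +303.797ms=2/5b
23) 8810.127ms=58/5b +303.797ms=2/5b
Σ=12b of 12 (79bpm 4/4) — PASS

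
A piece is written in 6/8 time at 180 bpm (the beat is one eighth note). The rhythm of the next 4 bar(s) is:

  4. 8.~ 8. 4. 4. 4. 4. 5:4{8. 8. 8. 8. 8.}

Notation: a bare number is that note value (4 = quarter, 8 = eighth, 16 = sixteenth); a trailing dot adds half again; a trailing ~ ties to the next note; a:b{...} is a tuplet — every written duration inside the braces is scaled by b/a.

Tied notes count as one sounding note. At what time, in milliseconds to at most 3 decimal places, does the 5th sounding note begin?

1. 0.0ms @ 0 + 1000.0ms (3)
2. 1000.0ms @ 3 + 1000.0ms (3)
3. 2000.0ms @ 6 + 1000.0ms (3)
4. 3000.0ms @ 9 + 1000.0ms (3)
5. 4000.0ms @ 12 + 1000.0ms (3)
6. 5000.0ms @ 15 + 1000.0ms (3)
7. 6000.0ms @ 18 + 400.0ms (6/5)
8. 6400.0ms @ 96/5 + 400.0ms (6/5)
9. 6800.0ms @ 102/5 + 400.0ms (6/5)
10. 7200.0ms @ 108/5 + 400.0ms (6/5)
11. 7600.0ms @ 114/5 + 400.0ms (6/5)

note 5 onset = 12b = 4000.0ms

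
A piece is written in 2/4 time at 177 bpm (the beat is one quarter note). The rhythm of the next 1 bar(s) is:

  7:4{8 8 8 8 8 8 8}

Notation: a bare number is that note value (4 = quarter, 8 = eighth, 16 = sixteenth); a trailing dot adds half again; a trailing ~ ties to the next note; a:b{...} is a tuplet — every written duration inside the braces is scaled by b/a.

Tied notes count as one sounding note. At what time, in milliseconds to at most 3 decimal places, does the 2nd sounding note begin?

note 2 onset = 2/7b = 96.852ms

1. 0.0ms @ 0 + 96.852ms (2/7)
2. 96.852ms @ 2/7 + 96.852ms (2/7)
3. 193.705ms @ 4/7 + 96.852ms (2/7)
4. 290.557ms @ 6/7 + 96.852ms (2/7)
5. 387.409ms @ 8/7 + 96.852ms (2/7)
6. 484.262ms @ 10/7 + 96.852ms (2/7)
7. 581.114ms @ 12/7 + 96.852ms (2/7)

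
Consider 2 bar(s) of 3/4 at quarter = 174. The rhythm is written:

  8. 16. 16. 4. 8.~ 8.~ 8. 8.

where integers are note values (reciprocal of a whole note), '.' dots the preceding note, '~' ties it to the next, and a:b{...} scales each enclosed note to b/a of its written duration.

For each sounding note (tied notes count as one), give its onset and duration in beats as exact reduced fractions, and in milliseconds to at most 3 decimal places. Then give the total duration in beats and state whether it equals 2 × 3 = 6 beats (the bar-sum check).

1) 0.0ms=0b +258.621ms=3/4b
2) 258.621ms=3/4b +129.31ms=3/8b
3) 387.931ms=9/8b +129.31ms=3/8b
4) 517.241ms=3/2b +517.241ms=3/2b
5) 1034.483ms=3b +775.862ms=9/4b
6) 1810.345ms=21/4b +258.621ms=3/4b
Σ=6b of 6 (174bpm 3/4) — PASS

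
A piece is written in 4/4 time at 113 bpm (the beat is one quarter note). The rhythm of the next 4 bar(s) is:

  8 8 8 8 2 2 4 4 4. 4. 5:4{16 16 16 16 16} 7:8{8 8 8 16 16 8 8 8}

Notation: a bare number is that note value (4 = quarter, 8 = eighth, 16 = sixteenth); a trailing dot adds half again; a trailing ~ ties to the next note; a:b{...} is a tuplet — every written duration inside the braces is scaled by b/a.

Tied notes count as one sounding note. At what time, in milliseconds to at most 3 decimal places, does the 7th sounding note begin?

note 7 onset = 6b = 3185.841ms

1. 0.0ms @ 0 + 265.487ms (1/2)
2. 265.487ms @ 1/2 + 265.487ms (1/2)
3. 530.973ms @ 1 + 265.487ms (1/2)
4. 796.46ms @ 3/2 + 265.487ms (1/2)
5. 1061.947ms @ 2 + 1061.947ms (2)
6. 2123.894ms @ 4 + 1061.947ms (2)
7. 3185.841ms @ 6 + 530.973ms (1)
8. 3716.814ms @ 7 + 530.973ms (1)
9. 4247.788ms @ 8 + 796.46ms (3/2)
10. 5044.248ms @ 19/2 + 796.46ms (3/2)
11. 5840.708ms @ 11 + 106.195ms (1/5)
12. 5946.903ms @ 56/5 + 106.195ms (1/5)
13. 6053.097ms @ 57/5 + 106.195ms (1/5)
14. 6159.292ms @ 58/5 + 106.195ms (1/5)
15. 6265.487ms @ 59/5 + 106.195ms (1/5)
16. 6371.681ms @ 12 + 303.413ms (4/7)
17. 6675.095ms @ 88/7 + 303.413ms (4/7)
18. 6978.508ms @ 92/7 + 303.413ms (4/7)
19. 7281.922ms @ 96/7 + 151.707ms (2/7)
20. 7433.628ms @ 14 + 151.707ms (2/7)
21. 7585.335ms @ 100/7 + 303.413ms (4/7)
22. 7888.748ms @ 104/7 + 303.413ms (4/7)
23. 8192.162ms @ 108/7 + 303.413ms (4/7)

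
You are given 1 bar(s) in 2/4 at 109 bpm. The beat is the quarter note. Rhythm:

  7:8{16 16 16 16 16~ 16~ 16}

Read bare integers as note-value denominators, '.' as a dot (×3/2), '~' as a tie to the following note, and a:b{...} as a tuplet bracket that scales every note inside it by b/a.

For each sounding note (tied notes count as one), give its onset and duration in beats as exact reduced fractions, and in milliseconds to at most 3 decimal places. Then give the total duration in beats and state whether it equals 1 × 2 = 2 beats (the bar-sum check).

1) 0.0ms=0b +157.274ms=2/7b
2) 157.274ms=2/7b +157.274ms=2/7b
3) 314.548ms=4/7b +157.274ms=2/7b
4) 471.822ms=6/7b +157.274ms=2/7b
5) 629.096ms=8/7b +471.822ms=6/7b
Σ=2b of 2 (109bpm 2/4) — PASS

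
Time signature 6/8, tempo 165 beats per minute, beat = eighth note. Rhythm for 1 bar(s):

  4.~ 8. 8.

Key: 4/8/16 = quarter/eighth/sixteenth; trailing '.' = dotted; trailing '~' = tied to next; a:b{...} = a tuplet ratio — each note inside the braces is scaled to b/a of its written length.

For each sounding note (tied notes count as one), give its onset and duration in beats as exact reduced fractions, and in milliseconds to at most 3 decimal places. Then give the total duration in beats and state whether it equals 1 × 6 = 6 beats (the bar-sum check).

1) 0.0ms=0b +1636.364ms=9/2b
2) 1636.364ms=9/2b +545.455ms=3/2b
Σ=6b of 6 (165bpm 6/8) — PASS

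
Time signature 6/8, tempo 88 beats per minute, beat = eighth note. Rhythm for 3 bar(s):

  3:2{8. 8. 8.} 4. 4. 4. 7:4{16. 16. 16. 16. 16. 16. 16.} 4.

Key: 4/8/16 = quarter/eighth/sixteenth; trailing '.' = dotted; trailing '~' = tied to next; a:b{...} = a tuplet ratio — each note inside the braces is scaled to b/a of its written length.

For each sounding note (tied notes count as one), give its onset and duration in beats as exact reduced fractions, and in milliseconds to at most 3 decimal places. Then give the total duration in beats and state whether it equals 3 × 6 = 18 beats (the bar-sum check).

1) 0.0ms=0b +681.818ms=1b
2) 681.818ms=1b +681.818ms=1b
3) 1363.636ms=2b +681.818ms=1b
4) 2045.455ms=3b +2045.455ms=3b
5) 4090.909ms=6b +2045.455ms=3b
6) 6136.364ms=9b +2045.455ms=3b
7) 8181.818ms=12b +292.208ms=3/7b
8) 8474.026ms=87/7b +292.208ms=3/7b
9) 8766.234ms=90/7b +292.208ms=3/7b
10) 9058.442ms=93/7b +292.208ms=3/7b
11) 9350.649ms=96/7b +292.208ms=3/7b
12) 9642.857ms=99/7b +292.208ms=3/7b
13) 9935.065ms=102/7b +292.208ms=3/7b
14) 10227.273ms=15b +2045.455ms=3b
Σ=18b of 18 (88bpm 6/8) — PASS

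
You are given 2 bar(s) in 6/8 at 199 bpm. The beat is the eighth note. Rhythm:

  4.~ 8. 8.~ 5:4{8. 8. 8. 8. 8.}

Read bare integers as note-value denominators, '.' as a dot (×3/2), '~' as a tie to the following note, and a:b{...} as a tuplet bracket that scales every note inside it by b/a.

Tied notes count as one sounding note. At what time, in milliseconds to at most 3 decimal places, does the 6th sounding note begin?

note 6 onset = 54/5b = 3256.281ms

1. 0.0ms @ 0 + 1356.784ms (9/2)
2. 1356.784ms @ 9/2 + 814.07ms (27/10)
3. 2170.854ms @ 36/5 + 361.809ms (6/5)
4. 2532.663ms @ 42/5 + 361.809ms (6/5)
5. 2894.472ms @ 48/5 + 361.809ms (6/5)
6. 3256.281ms @ 54/5 + 361.809ms (6/5)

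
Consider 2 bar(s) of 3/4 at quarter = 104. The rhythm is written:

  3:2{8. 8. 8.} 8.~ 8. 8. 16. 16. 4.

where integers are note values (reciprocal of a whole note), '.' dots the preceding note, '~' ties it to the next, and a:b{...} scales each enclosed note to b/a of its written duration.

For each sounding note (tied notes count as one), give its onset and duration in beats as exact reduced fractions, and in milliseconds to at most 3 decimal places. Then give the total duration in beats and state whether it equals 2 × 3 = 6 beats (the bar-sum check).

1) 0.0ms=0b +288.462ms=1/2b
2) 288.462ms=1/2b +288.462ms=1/2b
3) 576.923ms=1b +288.462ms=1/2b
4) 865.385ms=3/2b +865.385ms=3/2b
5) 1730.769ms=3b +432.692ms=3/4b
6) 2163.462ms=15/4b +216.346ms=3/8b
7) 2379.808ms=33/8b +216.346ms=3/8b
8) 2596.154ms=9/2b +865.385ms=3/2b
Σ=6b of 6 (104bpm 3/4) — PASS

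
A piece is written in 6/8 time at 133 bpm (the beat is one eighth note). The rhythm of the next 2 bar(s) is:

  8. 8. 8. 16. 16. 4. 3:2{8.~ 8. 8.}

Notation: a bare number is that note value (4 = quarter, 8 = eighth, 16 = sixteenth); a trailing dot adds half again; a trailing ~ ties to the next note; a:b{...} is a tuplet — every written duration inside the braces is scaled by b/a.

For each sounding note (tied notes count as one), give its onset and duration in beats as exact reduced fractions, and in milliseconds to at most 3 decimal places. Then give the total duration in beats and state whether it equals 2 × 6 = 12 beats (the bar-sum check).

1) 0.0ms=0b +676.692ms=3/2b
2) 676.692ms=3/2b +676.692ms=3/2b
3) 1353.383ms=3b +676.692ms=3/2b
4) 2030.075ms=9/2b +338.346ms=3/4b
5) 2368.421ms=21/4b +338.346ms=3/4b
6) 2706.767ms=6b +1353.383ms=3b
7) 4060.15ms=9b +902.256ms=2b
8) 4962.406ms=11b +451.128ms=1b
Σ=12b of 12 (133bpm 6/8) — PASS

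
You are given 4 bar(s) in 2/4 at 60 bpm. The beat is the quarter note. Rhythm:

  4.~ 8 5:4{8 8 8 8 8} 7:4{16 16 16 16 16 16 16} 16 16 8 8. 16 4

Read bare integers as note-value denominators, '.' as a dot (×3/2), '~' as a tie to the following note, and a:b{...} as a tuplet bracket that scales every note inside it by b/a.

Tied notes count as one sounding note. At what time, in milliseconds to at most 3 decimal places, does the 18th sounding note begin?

note 18 onset = 27/4b = 6750.0ms

1. 0.0ms @ 0 + 2000.0ms (2)
2. 2000.0ms @ 2 + 400.0ms (2/5)
3. 2400.0ms @ 12/5 + 400.0ms (2/5)
4. 2800.0ms @ 14/5 + 400.0ms (2/5)
5. 3200.0ms @ 16/5 + 400.0ms (2/5)
6. 3600.0ms @ 18/5 + 400.0ms (2/5)
7. 4000.0ms @ 4 + 142.857ms (1/7)
8. 4142.857ms @ 29/7 + 142.857ms (1/7)
9. 4285.714ms @ 30/7 + 142.857ms (1/7)
10. 4428.571ms @ 31/7 + 142.857ms (1/7)
11. 4571.429ms @ 32/7 + 142.857ms (1/7)
12. 4714.286ms @ 33/7 + 142.857ms (1/7)
13. 4857.143ms @ 34/7 + 142.857ms (1/7)
14. 5000.0ms @ 5 + 250.0ms (1/4)
15. 5250.0ms @ 21/4 + 250.0ms (1/4)
16. 5500.0ms @ 11/2 + 500.0ms (1/2)
17. 6000.0ms @ 6 + 750.0ms (3/4)
18. 6750.0ms @ 27/4 + 250.0ms (1/4)
19. 7000.0ms @ 7 + 1000.0ms (1)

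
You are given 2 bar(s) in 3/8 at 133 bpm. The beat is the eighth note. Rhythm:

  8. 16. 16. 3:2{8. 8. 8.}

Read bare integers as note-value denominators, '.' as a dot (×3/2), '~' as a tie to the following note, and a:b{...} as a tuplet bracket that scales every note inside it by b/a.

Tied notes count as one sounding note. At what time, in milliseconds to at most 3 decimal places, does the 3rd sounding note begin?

note 3 onset = 9/4b = 1015.038ms

1. 0.0ms @ 0 + 676.692ms (3/2)
2. 676.692ms @ 3/2 + 338.346ms (3/4)
3. 1015.038ms @ 9/4 + 338.346ms (3/4)
4. 1353.383ms @ 3 + 451.128ms (1)
5. 1804.511ms @ 4 + 451.128ms (1)
6. 2255.639ms @ 5 + 451.128ms (1)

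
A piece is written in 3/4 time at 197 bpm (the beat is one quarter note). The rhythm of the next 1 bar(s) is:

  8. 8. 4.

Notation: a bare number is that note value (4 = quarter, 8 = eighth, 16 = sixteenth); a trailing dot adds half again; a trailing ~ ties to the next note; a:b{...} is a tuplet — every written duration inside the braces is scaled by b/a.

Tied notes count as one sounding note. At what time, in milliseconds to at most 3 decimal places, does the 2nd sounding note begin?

1. 0.0ms @ 0 + 228.426ms (3/4)
2. 228.426ms @ 3/4 + 228.426ms (3/4)
3. 456.853ms @ 3/2 + 456.853ms (3/2)

note 2 onset = 3/4b = 228.426ms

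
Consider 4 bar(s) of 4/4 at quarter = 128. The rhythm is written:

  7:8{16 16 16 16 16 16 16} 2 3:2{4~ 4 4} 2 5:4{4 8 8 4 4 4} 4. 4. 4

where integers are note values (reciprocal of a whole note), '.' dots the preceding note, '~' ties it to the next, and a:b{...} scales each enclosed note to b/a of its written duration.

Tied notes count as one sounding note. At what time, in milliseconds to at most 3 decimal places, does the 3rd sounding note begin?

note 3 onset = 4/7b = 267.857ms

1. 0.0ms @ 0 + 133.929ms (2/7)
2. 133.929ms @ 2/7 + 133.929ms (2/7)
3. 267.857ms @ 4/7 + 133.929ms (2/7)
4. 401.786ms @ 6/7 + 133.929ms (2/7)
5. 535.714ms @ 8/7 + 133.929ms (2/7)
6. 669.643ms @ 10/7 + 133.929ms (2/7)
7. 803.571ms @ 12/7 + 133.929ms (2/7)
8. 937.5ms @ 2 + 937.5ms (2)
9. 1875.0ms @ 4 + 625.0ms (4/3)
10. 2500.0ms @ 16/3 + 312.5ms (2/3)
11. 2812.5ms @ 6 + 937.5ms (2)
12. 3750.0ms @ 8 + 375.0ms (4/5)
13. 4125.0ms @ 44/5 + 187.5ms (2/5)
14. 4312.5ms @ 46/5 + 187.5ms (2/5)
15. 4500.0ms @ 48/5 + 375.0ms (4/5)
16. 4875.0ms @ 52/5 + 375.0ms (4/5)
17. 5250.0ms @ 56/5 + 375.0ms (4/5)
18. 5625.0ms @ 12 + 703.125ms (3/2)
19. 6328.125ms @ 27/2 + 703.125ms (3/2)
20. 7031.25ms @ 15 + 468.75ms (1)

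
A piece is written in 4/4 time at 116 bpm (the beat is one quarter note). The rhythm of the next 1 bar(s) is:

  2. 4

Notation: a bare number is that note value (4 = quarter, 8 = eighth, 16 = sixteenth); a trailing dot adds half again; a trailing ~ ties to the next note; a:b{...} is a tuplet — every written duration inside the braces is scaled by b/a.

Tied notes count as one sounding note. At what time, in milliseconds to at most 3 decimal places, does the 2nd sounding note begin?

1. 0.0ms @ 0 + 1551.724ms (3)
2. 1551.724ms @ 3 + 517.241ms (1)

note 2 onset = 3b = 1551.724ms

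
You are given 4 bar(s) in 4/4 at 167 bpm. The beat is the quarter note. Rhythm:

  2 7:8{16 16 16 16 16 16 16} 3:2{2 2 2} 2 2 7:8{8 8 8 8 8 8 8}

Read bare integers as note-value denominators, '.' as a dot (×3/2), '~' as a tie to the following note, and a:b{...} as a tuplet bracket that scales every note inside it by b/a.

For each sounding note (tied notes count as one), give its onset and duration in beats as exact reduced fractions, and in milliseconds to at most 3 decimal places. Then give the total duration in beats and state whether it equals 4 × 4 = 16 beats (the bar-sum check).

1) 0.0ms=0b +718.563ms=2b
2) 718.563ms=2b +102.652ms=2/7b
3) 821.215ms=16/7b +102.652ms=2/7b
4) 923.867ms=18/7b +102.652ms=2/7b
5) 1026.518ms=20/7b +102.652ms=2/7b
6) 1129.17ms=22/7b +102.652ms=2/7b
7) 1231.822ms=24/7b +102.652ms=2/7b
8) 1334.474ms=26/7b +102.652ms=2/7b
9) 1437.126ms=4b +479.042ms=4/3b
10) 1916.168ms=16/3b +479.042ms=4/3b
11) 2395.21ms=20/3b +479.042ms=4/3b
12) 2874.251ms=8b +718.563ms=2b
13) 3592.814ms=10b +718.563ms=2b
14) 4311.377ms=12b +205.304ms=4/7b
15) 4516.681ms=88/7b +205.304ms=4/7b
16) 4721.985ms=92/7b +205.304ms=4/7b
17) 4927.288ms=96/7b +205.304ms=4/7b
18) 5132.592ms=100/7b +205.304ms=4/7b
19) 5337.896ms=104/7b +205.304ms=4/7b
20) 5543.199ms=108/7b +205.304ms=4/7b
Σ=16b of 16 (167bpm 4/4) — PASS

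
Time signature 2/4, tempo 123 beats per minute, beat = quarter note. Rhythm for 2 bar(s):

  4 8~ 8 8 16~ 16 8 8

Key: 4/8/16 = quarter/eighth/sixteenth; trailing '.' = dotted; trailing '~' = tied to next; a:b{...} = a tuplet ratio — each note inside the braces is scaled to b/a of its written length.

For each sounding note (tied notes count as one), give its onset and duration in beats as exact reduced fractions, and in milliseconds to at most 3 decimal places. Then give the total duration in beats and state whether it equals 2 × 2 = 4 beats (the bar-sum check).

1) 0.0ms=0b +487.805ms=1b
2) 487.805ms=1b +487.805ms=1b
3) 975.61ms=2b +243.902ms=1/2b
4) 1219.512ms=5/2b +243.902ms=1/2b
5) 1463.415ms=3b +243.902ms=1/2b
6) 1707.317ms=7/2b +243.902ms=1/2b
Σ=4b of 4 (123bpm 2/4) — PASS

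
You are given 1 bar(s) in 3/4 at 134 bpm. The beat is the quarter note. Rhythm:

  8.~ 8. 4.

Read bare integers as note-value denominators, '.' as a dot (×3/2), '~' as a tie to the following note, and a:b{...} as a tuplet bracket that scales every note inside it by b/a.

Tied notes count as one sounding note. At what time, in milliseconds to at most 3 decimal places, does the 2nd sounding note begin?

1. 0.0ms @ 0 + 671.642ms (3/2)
2. 671.642ms @ 3/2 + 671.642ms (3/2)

note 2 onset = 3/2b = 671.642ms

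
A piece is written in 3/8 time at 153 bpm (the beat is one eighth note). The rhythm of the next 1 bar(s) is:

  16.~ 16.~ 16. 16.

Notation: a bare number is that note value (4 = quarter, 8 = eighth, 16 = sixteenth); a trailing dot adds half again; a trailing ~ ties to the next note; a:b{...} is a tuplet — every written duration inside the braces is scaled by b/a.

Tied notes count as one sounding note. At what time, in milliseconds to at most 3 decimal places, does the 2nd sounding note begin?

1. 0.0ms @ 0 + 882.353ms (9/4)
2. 882.353ms @ 9/4 + 294.118ms (3/4)

note 2 onset = 9/4b = 882.353ms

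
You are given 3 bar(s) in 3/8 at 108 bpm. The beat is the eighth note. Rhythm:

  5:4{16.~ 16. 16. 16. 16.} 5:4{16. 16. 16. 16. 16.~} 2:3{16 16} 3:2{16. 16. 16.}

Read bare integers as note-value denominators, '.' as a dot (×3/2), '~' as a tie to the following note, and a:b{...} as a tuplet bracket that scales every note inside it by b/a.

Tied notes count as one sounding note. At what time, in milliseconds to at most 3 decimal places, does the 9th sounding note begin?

note 9 onset = 27/5b = 3000.0ms

1. 0.0ms @ 0 + 666.667ms (6/5)
2. 666.667ms @ 6/5 + 333.333ms (3/5)
3. 1000.0ms @ 9/5 + 333.333ms (3/5)
4. 1333.333ms @ 12/5 + 333.333ms (3/5)
5. 1666.667ms @ 3 + 333.333ms (3/5)
6. 2000.0ms @ 18/5 + 333.333ms (3/5)
7. 2333.333ms @ 21/5 + 333.333ms (3/5)
8. 2666.667ms @ 24/5 + 333.333ms (3/5)
9. 3000.0ms @ 27/5 + 750.0ms (27/20)
10. 3750.0ms @ 27/4 + 416.667ms (3/4)
11. 4166.667ms @ 15/2 + 277.778ms (1/2)
12. 4444.444ms @ 8 + 277.778ms (1/2)
13. 4722.222ms @ 17/2 + 277.778ms (1/2)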